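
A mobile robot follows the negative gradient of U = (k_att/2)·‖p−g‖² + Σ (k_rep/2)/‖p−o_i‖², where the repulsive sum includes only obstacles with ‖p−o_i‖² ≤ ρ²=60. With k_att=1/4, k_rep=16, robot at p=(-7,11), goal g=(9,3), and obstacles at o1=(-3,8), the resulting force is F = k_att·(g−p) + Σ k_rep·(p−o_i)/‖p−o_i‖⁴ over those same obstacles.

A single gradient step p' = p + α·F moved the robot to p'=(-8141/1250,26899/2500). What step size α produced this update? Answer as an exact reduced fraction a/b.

α = 1/8

F_att = 1/4·(g−p) = 1/4·(16,-8) = (4.0000,-2.0000)
o1: d²=25 ≤ ρ²=60; F_rep = 16·(-4,3)/25² = (-0.1024,0.0768)
F = F_att + ΣF_rep = (3.8976,-1.9232)
Δp = p'−p = (0.4872,-0.2404); α = Δx/Fx = (609/1250) / (2436/625) = 1/8
check: Δy/Fy = (-601/2500) / (-1202/625) = 1/8 ✓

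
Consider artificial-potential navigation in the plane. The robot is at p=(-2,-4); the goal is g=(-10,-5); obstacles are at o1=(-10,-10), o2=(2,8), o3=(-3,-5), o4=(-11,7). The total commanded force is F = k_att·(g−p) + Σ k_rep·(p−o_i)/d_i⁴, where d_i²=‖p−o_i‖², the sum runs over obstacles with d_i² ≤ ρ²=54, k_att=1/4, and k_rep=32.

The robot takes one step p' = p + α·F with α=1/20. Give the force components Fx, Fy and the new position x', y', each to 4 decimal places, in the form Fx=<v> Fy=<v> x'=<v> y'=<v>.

F_att = 1/4·(g−p) = 1/4·(-8,-1) = (-2.0000,-0.2500)
o1: d²=100 > ρ²=54 → inactive
o2: d²=160 > ρ²=54 → inactive
o3: d²=2 ≤ ρ²=54; F_rep = 32·(1,1)/2² = (8.0000,8.0000)
o4: d²=202 > ρ²=54 → inactive
F = F_att + ΣF_rep = (6.0000,7.7500)
p' = p + 1/20·F = (-1.7000,-3.6125)

Fx=6.0000 Fy=7.7500 x'=-1.7000 y'=-3.6125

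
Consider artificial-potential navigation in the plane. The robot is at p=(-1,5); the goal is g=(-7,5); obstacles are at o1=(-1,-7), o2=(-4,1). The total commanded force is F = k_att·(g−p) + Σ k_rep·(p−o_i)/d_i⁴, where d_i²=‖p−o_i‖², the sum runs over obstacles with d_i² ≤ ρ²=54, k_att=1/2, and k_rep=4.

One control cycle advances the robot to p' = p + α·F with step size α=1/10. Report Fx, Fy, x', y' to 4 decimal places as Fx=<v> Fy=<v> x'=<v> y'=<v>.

Fx=-2.9808 Fy=0.0256 x'=-1.2981 y'=5.0026

F_att = 1/2·(g−p) = 1/2·(-6,0) = (-3.0000,0.0000)
o1: d²=144 > ρ²=54 → inactive
o2: d²=25 ≤ ρ²=54; F_rep = 4·(3,4)/25² = (0.0192,0.0256)
F = F_att + ΣF_rep = (-2.9808,0.0256)
p' = p + 1/10·F = (-1.2981,5.0026)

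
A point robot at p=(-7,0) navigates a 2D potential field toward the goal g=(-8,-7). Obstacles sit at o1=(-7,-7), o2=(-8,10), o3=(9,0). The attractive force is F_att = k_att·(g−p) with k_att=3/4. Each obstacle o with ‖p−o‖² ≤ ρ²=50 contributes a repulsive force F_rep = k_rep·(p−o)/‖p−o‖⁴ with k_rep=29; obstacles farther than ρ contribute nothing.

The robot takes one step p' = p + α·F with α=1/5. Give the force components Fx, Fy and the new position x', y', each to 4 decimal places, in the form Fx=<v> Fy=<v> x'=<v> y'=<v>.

Fx=-0.7500 Fy=-5.1655 x'=-7.1500 y'=-1.0331

F_att = 3/4·(g−p) = 3/4·(-1,-7) = (-0.7500,-5.2500)
o1: d²=49 ≤ ρ²=50; F_rep = 29·(0,7)/49² = (0.0000,0.0845)
o2: d²=101 > ρ²=50 → inactive
o3: d²=256 > ρ²=50 → inactive
F = F_att + ΣF_rep = (-0.7500,-5.1655)
p' = p + 1/5·F = (-7.1500,-1.0331)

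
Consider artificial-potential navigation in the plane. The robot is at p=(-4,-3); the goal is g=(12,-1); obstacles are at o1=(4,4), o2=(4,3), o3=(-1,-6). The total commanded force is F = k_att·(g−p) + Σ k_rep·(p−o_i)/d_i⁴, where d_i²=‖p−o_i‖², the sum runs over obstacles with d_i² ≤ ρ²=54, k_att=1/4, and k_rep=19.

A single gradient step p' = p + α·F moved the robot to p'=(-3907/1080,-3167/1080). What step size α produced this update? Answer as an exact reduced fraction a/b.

F_att = 1/4·(g−p) = 1/4·(16,2) = (4.0000,0.5000)
o1: d²=113 > ρ²=54 → inactive
o2: d²=100 > ρ²=54 → inactive
o3: d²=18 ≤ ρ²=54; F_rep = 19·(-3,3)/18² = (-0.1759,0.1759)
F = F_att + ΣF_rep = (3.8241,0.6759)
Δp = p'−p = (0.3824,0.0676); α = Δx/Fx = (413/1080) / (413/108) = 1/10
check: Δy/Fy = (73/1080) / (73/108) = 1/10 ✓

α = 1/10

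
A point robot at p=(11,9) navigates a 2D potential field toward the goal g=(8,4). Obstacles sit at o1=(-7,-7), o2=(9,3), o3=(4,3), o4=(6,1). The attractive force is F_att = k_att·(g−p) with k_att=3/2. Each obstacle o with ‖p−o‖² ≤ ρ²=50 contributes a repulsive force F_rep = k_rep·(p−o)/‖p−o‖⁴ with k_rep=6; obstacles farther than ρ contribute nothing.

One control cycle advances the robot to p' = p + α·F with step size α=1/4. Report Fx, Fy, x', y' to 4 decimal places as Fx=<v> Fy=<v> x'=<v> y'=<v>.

Fx=-4.4925 Fy=-7.4775 x'=9.8769 y'=7.1306

F_att = 3/2·(g−p) = 3/2·(-3,-5) = (-4.5000,-7.5000)
o1: d²=580 > ρ²=50 → inactive
o2: d²=40 ≤ ρ²=50; F_rep = 6·(2,6)/40² = (0.0075,0.0225)
o3: d²=85 > ρ²=50 → inactive
o4: d²=89 > ρ²=50 → inactive
F = F_att + ΣF_rep = (-4.4925,-7.4775)
p' = p + 1/4·F = (9.8769,7.1306)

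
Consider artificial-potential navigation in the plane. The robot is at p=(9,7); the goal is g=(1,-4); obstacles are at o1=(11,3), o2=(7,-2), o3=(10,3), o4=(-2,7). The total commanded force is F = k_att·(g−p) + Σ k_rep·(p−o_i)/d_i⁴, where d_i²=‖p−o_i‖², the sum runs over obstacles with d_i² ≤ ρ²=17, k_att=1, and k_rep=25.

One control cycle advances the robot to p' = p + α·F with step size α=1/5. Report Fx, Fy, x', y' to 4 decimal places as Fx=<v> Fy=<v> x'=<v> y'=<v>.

F_att = 1·(g−p) = 1·(-8,-11) = (-8.0000,-11.0000)
o1: d²=20 > ρ²=17 → inactive
o2: d²=85 > ρ²=17 → inactive
o3: d²=17 ≤ ρ²=17; F_rep = 25·(-1,4)/17² = (-0.0865,0.3460)
o4: d²=121 > ρ²=17 → inactive
F = F_att + ΣF_rep = (-8.0865,-10.6540)
p' = p + 1/5·F = (7.3827,4.8692)

Fx=-8.0865 Fy=-10.6540 x'=7.3827 y'=4.8692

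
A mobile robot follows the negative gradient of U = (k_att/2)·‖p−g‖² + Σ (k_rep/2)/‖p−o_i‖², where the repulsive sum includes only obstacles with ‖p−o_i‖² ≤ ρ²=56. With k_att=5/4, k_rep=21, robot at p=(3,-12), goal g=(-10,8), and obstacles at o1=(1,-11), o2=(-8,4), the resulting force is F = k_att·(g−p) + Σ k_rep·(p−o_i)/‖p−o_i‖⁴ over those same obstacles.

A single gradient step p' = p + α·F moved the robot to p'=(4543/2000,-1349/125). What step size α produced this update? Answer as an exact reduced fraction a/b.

α = 1/20

F_att = 5/4·(g−p) = 5/4·(-13,20) = (-16.2500,25.0000)
o1: d²=5 ≤ ρ²=56; F_rep = 21·(2,-1)/5² = (1.6800,-0.8400)
o2: d²=377 > ρ²=56 → inactive
F = F_att + ΣF_rep = (-14.5700,24.1600)
Δp = p'−p = (-0.7285,1.2080); α = Δx/Fx = (-1457/2000) / (-1457/100) = 1/20
check: Δy/Fy = (151/125) / (604/25) = 1/20 ✓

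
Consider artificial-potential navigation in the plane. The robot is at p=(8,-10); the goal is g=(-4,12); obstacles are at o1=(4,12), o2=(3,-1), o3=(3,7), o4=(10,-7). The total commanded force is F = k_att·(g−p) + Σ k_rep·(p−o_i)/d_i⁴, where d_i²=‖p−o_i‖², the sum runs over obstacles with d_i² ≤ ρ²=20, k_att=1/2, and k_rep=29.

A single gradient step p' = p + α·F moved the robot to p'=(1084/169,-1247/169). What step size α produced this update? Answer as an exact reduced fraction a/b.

F_att = 1/2·(g−p) = 1/2·(-12,22) = (-6.0000,11.0000)
o1: d²=500 > ρ²=20 → inactive
o2: d²=106 > ρ²=20 → inactive
o3: d²=314 > ρ²=20 → inactive
o4: d²=13 ≤ ρ²=20; F_rep = 29·(-2,-3)/13² = (-0.3432,-0.5148)
F = F_att + ΣF_rep = (-6.3432,10.4852)
Δp = p'−p = (-1.5858,2.6213); α = Δx/Fx = (-268/169) / (-1072/169) = 1/4
check: Δy/Fy = (443/169) / (1772/169) = 1/4 ✓

α = 1/4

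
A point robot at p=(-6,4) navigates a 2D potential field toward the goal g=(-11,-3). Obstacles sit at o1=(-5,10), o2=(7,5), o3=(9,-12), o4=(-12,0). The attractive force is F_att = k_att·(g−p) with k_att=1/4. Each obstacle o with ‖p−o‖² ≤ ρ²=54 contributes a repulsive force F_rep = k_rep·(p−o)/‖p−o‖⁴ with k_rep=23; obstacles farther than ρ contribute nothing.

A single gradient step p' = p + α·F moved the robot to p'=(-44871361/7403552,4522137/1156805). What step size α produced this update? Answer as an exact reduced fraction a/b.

F_att = 1/4·(g−p) = 1/4·(-5,-7) = (-1.2500,-1.7500)
o1: d²=37 ≤ ρ²=54; F_rep = 23·(-1,-6)/37² = (-0.0168,-0.1008)
o2: d²=170 > ρ²=54 → inactive
o3: d²=481 > ρ²=54 → inactive
o4: d²=52 ≤ ρ²=54; F_rep = 23·(6,4)/52² = (0.0510,0.0340)
F = F_att + ΣF_rep = (-1.2158,-1.8168)
Δp = p'−p = (-0.0608,-0.0908); α = Δx/Fx = (-450049/7403552) / (-2250245/1850888) = 1/20
check: Δy/Fy = (-105083/1156805) / (-420332/231361) = 1/20 ✓

α = 1/20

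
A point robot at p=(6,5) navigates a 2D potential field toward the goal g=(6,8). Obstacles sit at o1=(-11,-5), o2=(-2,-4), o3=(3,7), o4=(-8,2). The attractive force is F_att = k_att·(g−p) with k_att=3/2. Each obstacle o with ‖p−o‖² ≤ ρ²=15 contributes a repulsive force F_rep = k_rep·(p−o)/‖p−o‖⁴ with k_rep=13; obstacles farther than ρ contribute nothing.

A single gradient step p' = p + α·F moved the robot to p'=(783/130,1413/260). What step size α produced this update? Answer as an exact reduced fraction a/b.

F_att = 3/2·(g−p) = 3/2·(0,3) = (0.0000,4.5000)
o1: d²=389 > ρ²=15 → inactive
o2: d²=145 > ρ²=15 → inactive
o3: d²=13 ≤ ρ²=15; F_rep = 13·(3,-2)/13² = (0.2308,-0.1538)
o4: d²=205 > ρ²=15 → inactive
F = F_att + ΣF_rep = (0.2308,4.3462)
Δp = p'−p = (0.0231,0.4346); α = Δx/Fx = (3/130) / (3/13) = 1/10
check: Δy/Fy = (113/260) / (113/26) = 1/10 ✓

α = 1/10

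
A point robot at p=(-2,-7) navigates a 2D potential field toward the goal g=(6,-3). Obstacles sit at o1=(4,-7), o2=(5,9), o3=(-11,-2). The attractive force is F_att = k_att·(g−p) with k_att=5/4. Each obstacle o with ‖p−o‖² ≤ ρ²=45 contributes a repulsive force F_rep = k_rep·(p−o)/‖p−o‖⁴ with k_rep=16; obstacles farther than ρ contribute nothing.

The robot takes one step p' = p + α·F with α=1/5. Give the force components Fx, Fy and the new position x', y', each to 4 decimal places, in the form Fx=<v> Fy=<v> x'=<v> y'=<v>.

F_att = 5/4·(g−p) = 5/4·(8,4) = (10.0000,5.0000)
o1: d²=36 ≤ ρ²=45; F_rep = 16·(-6,0)/36² = (-0.0741,0.0000)
o2: d²=305 > ρ²=45 → inactive
o3: d²=106 > ρ²=45 → inactive
F = F_att + ΣF_rep = (9.9259,5.0000)
p' = p + 1/5·F = (-0.0148,-6.0000)

Fx=9.9259 Fy=5.0000 x'=-0.0148 y'=-6.0000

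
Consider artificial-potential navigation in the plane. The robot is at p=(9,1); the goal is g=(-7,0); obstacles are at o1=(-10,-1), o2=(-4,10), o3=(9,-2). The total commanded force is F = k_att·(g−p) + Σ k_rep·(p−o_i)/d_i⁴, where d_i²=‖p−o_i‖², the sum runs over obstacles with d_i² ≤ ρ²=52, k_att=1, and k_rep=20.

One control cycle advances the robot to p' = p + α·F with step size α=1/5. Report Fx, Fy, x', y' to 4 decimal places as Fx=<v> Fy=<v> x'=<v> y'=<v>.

Fx=-16.0000 Fy=-0.2593 x'=5.8000 y'=0.9481

F_att = 1·(g−p) = 1·(-16,-1) = (-16.0000,-1.0000)
o1: d²=365 > ρ²=52 → inactive
o2: d²=250 > ρ²=52 → inactive
o3: d²=9 ≤ ρ²=52; F_rep = 20·(0,3)/9² = (0.0000,0.7407)
F = F_att + ΣF_rep = (-16.0000,-0.2593)
p' = p + 1/5·F = (5.8000,0.9481)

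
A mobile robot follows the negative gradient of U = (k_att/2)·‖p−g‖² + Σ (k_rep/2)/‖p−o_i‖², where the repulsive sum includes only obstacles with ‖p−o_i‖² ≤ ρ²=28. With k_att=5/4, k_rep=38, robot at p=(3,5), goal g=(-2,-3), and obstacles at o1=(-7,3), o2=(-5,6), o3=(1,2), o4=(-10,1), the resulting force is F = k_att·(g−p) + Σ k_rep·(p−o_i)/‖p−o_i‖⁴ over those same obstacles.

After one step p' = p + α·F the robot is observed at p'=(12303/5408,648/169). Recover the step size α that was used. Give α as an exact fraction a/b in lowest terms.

α = 1/8

F_att = 5/4·(g−p) = 5/4·(-5,-8) = (-6.2500,-10.0000)
o1: d²=104 > ρ²=28 → inactive
o2: d²=65 > ρ²=28 → inactive
o3: d²=13 ≤ ρ²=28; F_rep = 38·(2,3)/13² = (0.4497,0.6746)
o4: d²=185 > ρ²=28 → inactive
F = F_att + ΣF_rep = (-5.8003,-9.3254)
Δp = p'−p = (-0.7250,-1.1657); α = Δx/Fx = (-3921/5408) / (-3921/676) = 1/8
check: Δy/Fy = (-197/169) / (-1576/169) = 1/8 ✓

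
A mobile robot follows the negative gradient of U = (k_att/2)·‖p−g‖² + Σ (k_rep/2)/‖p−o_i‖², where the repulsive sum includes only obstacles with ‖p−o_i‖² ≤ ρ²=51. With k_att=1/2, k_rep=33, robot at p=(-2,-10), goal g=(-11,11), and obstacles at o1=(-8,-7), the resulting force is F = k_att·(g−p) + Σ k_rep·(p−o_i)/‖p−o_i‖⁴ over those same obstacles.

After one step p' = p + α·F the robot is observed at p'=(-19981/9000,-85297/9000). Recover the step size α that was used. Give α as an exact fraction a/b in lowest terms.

α = 1/20

F_att = 1/2·(g−p) = 1/2·(-9,21) = (-4.5000,10.5000)
o1: d²=45 ≤ ρ²=51; F_rep = 33·(6,-3)/45² = (0.0978,-0.0489)
F = F_att + ΣF_rep = (-4.4022,10.4511)
Δp = p'−p = (-0.2201,0.5226); α = Δx/Fx = (-1981/9000) / (-1981/450) = 1/20
check: Δy/Fy = (4703/9000) / (4703/450) = 1/20 ✓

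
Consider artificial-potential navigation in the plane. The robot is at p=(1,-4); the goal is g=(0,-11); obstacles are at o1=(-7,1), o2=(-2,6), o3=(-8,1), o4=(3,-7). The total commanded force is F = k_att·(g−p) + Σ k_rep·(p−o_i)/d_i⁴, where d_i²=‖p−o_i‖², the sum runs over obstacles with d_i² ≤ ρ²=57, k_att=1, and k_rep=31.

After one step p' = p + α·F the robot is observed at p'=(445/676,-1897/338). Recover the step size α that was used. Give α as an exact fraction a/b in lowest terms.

α = 1/4

F_att = 1·(g−p) = 1·(-1,-7) = (-1.0000,-7.0000)
o1: d²=89 > ρ²=57 → inactive
o2: d²=109 > ρ²=57 → inactive
o3: d²=106 > ρ²=57 → inactive
o4: d²=13 ≤ ρ²=57; F_rep = 31·(-2,3)/13² = (-0.3669,0.5503)
F = F_att + ΣF_rep = (-1.3669,-6.4497)
Δp = p'−p = (-0.3417,-1.6124); α = Δx/Fx = (-231/676) / (-231/169) = 1/4
check: Δy/Fy = (-545/338) / (-1090/169) = 1/4 ✓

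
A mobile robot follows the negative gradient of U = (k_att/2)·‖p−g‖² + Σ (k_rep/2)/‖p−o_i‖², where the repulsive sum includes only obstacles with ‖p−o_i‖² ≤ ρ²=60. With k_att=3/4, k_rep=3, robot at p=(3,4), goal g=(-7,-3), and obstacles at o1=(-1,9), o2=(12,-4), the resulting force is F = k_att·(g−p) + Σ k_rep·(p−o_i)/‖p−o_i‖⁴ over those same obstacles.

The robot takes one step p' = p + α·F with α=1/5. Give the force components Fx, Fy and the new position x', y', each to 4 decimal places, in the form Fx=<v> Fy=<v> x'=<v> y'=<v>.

Fx=-7.4929 Fy=-5.2589 x'=1.5014 y'=2.9482

F_att = 3/4·(g−p) = 3/4·(-10,-7) = (-7.5000,-5.2500)
o1: d²=41 ≤ ρ²=60; F_rep = 3·(4,-5)/41² = (0.0071,-0.0089)
o2: d²=145 > ρ²=60 → inactive
F = F_att + ΣF_rep = (-7.4929,-5.2589)
p' = p + 1/5·F = (1.5014,2.9482)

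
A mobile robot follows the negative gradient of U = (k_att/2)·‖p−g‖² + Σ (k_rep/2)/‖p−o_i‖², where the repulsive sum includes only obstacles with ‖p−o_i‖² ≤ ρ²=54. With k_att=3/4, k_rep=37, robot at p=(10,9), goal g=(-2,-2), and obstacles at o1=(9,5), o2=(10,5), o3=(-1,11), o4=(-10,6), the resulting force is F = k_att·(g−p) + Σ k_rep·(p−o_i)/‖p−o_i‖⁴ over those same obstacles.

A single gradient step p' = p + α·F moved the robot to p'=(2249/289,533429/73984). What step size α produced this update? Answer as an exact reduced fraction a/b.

F_att = 3/4·(g−p) = 3/4·(-12,-11) = (-9.0000,-8.2500)
o1: d²=17 ≤ ρ²=54; F_rep = 37·(1,4)/17² = (0.1280,0.5121)
o2: d²=16 ≤ ρ²=54; F_rep = 37·(0,4)/16² = (0.0000,0.5781)
o3: d²=125 > ρ²=54 → inactive
o4: d²=409 > ρ²=54 → inactive
F = F_att + ΣF_rep = (-8.8720,-7.1598)
Δp = p'−p = (-2.2180,-1.7899); α = Δx/Fx = (-641/289) / (-2564/289) = 1/4
check: Δy/Fy = (-132427/73984) / (-132427/18496) = 1/4 ✓

α = 1/4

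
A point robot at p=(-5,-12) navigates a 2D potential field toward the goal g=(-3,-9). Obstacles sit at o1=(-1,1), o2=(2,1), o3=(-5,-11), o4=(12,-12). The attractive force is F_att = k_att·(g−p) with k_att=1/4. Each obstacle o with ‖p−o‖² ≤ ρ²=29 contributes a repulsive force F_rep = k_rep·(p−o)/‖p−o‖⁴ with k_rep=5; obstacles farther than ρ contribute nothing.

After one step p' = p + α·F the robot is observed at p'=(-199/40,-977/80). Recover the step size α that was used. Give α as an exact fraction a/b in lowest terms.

α = 1/20

F_att = 1/4·(g−p) = 1/4·(2,3) = (0.5000,0.7500)
o1: d²=185 > ρ²=29 → inactive
o2: d²=218 > ρ²=29 → inactive
o3: d²=1 ≤ ρ²=29; F_rep = 5·(0,-1)/1² = (0.0000,-5.0000)
o4: d²=289 > ρ²=29 → inactive
F = F_att + ΣF_rep = (0.5000,-4.2500)
Δp = p'−p = (0.0250,-0.2125); α = Δx/Fx = (1/40) / (1/2) = 1/20
check: Δy/Fy = (-17/80) / (-17/4) = 1/20 ✓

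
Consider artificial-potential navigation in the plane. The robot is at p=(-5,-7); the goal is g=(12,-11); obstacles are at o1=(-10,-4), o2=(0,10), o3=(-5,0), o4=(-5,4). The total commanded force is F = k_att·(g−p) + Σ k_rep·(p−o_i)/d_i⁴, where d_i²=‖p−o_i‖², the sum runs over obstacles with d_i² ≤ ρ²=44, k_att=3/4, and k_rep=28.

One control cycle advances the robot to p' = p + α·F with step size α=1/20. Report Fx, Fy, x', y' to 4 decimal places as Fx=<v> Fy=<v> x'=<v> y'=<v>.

Fx=12.8711 Fy=-3.0727 x'=-4.3564 y'=-7.1536

F_att = 3/4·(g−p) = 3/4·(17,-4) = (12.7500,-3.0000)
o1: d²=34 ≤ ρ²=44; F_rep = 28·(5,-3)/34² = (0.1211,-0.0727)
o2: d²=314 > ρ²=44 → inactive
o3: d²=49 > ρ²=44 → inactive
o4: d²=121 > ρ²=44 → inactive
F = F_att + ΣF_rep = (12.8711,-3.0727)
p' = p + 1/20·F = (-4.3564,-7.1536)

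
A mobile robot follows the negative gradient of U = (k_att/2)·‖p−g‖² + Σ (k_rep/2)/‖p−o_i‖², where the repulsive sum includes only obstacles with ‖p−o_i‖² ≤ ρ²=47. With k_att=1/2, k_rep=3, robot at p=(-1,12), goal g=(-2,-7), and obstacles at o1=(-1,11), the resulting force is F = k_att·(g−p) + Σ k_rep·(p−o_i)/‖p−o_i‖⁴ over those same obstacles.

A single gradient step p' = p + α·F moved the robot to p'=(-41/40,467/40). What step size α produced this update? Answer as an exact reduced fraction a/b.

α = 1/20

F_att = 1/2·(g−p) = 1/2·(-1,-19) = (-0.5000,-9.5000)
o1: d²=1 ≤ ρ²=47; F_rep = 3·(0,1)/1² = (0.0000,3.0000)
F = F_att + ΣF_rep = (-0.5000,-6.5000)
Δp = p'−p = (-0.0250,-0.3250); α = Δx/Fx = (-1/40) / (-1/2) = 1/20
check: Δy/Fy = (-13/40) / (-13/2) = 1/20 ✓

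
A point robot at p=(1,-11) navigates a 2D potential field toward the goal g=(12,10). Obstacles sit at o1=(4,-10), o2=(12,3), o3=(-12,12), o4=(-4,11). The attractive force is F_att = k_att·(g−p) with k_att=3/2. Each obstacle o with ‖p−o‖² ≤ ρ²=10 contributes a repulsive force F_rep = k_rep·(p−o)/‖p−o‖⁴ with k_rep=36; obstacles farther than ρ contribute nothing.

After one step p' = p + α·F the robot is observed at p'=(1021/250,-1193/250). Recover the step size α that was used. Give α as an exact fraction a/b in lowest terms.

F_att = 3/2·(g−p) = 3/2·(11,21) = (16.5000,31.5000)
o1: d²=10 ≤ ρ²=10; F_rep = 36·(-3,-1)/10² = (-1.0800,-0.3600)
o2: d²=317 > ρ²=10 → inactive
o3: d²=698 > ρ²=10 → inactive
o4: d²=509 > ρ²=10 → inactive
F = F_att + ΣF_rep = (15.4200,31.1400)
Δp = p'−p = (3.0840,6.2280); α = Δx/Fx = (771/250) / (771/50) = 1/5
check: Δy/Fy = (1557/250) / (1557/50) = 1/5 ✓

α = 1/5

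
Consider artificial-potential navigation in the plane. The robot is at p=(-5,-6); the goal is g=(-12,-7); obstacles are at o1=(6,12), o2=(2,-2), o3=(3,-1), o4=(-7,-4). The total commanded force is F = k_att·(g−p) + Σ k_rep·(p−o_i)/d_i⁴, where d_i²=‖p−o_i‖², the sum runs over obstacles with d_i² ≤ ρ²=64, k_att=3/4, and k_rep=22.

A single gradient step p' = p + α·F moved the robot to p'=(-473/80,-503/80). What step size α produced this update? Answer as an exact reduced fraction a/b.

F_att = 3/4·(g−p) = 3/4·(-7,-1) = (-5.2500,-0.7500)
o1: d²=445 > ρ²=64 → inactive
o2: d²=65 > ρ²=64 → inactive
o3: d²=89 > ρ²=64 → inactive
o4: d²=8 ≤ ρ²=64; F_rep = 22·(2,-2)/8² = (0.6875,-0.6875)
F = F_att + ΣF_rep = (-4.5625,-1.4375)
Δp = p'−p = (-0.9125,-0.2875); α = Δx/Fx = (-73/80) / (-73/16) = 1/5
check: Δy/Fy = (-23/80) / (-23/16) = 1/5 ✓

α = 1/5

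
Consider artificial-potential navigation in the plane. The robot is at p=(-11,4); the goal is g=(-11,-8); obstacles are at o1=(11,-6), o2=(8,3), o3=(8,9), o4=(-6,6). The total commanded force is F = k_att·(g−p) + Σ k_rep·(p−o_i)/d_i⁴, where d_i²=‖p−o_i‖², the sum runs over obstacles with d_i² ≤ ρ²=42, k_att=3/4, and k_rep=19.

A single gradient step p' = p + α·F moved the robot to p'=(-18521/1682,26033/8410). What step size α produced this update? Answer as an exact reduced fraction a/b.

F_att = 3/4·(g−p) = 3/4·(0,-12) = (0.0000,-9.0000)
o1: d²=584 > ρ²=42 → inactive
o2: d²=362 > ρ²=42 → inactive
o3: d²=386 > ρ²=42 → inactive
o4: d²=29 ≤ ρ²=42; F_rep = 19·(-5,-2)/29² = (-0.1130,-0.0452)
F = F_att + ΣF_rep = (-0.1130,-9.0452)
Δp = p'−p = (-0.0113,-0.9045); α = Δx/Fx = (-19/1682) / (-95/841) = 1/10
check: Δy/Fy = (-7607/8410) / (-7607/841) = 1/10 ✓

α = 1/10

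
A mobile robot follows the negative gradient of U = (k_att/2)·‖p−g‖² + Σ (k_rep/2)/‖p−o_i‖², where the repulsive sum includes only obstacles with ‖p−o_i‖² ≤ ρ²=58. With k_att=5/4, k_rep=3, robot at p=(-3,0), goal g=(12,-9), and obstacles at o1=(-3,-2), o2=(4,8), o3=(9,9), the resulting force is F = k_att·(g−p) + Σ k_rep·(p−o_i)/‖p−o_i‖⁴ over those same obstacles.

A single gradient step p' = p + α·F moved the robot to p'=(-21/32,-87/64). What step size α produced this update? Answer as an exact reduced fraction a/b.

F_att = 5/4·(g−p) = 5/4·(15,-9) = (18.7500,-11.2500)
o1: d²=4 ≤ ρ²=58; F_rep = 3·(0,2)/4² = (0.0000,0.3750)
o2: d²=113 > ρ²=58 → inactive
o3: d²=225 > ρ²=58 → inactive
F = F_att + ΣF_rep = (18.7500,-10.8750)
Δp = p'−p = (2.3438,-1.3594); α = Δx/Fx = (75/32) / (75/4) = 1/8
check: Δy/Fy = (-87/64) / (-87/8) = 1/8 ✓

α = 1/8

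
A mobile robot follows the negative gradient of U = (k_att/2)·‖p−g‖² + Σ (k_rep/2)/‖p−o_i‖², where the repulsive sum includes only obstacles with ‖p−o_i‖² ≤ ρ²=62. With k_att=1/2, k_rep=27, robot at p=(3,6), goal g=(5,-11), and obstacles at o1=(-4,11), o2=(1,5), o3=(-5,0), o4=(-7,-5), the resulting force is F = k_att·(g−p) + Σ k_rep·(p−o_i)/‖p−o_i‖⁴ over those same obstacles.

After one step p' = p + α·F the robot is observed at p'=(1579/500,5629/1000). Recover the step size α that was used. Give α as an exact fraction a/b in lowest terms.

F_att = 1/2·(g−p) = 1/2·(2,-17) = (1.0000,-8.5000)
o1: d²=74 > ρ²=62 → inactive
o2: d²=5 ≤ ρ²=62; F_rep = 27·(2,1)/5² = (2.1600,1.0800)
o3: d²=100 > ρ²=62 → inactive
o4: d²=221 > ρ²=62 → inactive
F = F_att + ΣF_rep = (3.1600,-7.4200)
Δp = p'−p = (0.1580,-0.3710); α = Δx/Fx = (79/500) / (79/25) = 1/20
check: Δy/Fy = (-371/1000) / (-371/50) = 1/20 ✓

α = 1/20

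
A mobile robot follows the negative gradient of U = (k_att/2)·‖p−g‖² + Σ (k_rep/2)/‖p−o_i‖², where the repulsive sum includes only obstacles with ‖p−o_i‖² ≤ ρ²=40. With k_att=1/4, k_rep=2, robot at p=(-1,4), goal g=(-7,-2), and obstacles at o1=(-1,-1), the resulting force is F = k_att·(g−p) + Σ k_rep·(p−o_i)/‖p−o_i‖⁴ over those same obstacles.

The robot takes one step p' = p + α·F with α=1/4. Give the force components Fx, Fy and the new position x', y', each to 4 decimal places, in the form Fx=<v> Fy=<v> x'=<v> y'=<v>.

Fx=-1.5000 Fy=-1.4840 x'=-1.3750 y'=3.6290

F_att = 1/4·(g−p) = 1/4·(-6,-6) = (-1.5000,-1.5000)
o1: d²=25 ≤ ρ²=40; F_rep = 2·(0,5)/25² = (0.0000,0.0160)
F = F_att + ΣF_rep = (-1.5000,-1.4840)
p' = p + 1/4·F = (-1.3750,3.6290)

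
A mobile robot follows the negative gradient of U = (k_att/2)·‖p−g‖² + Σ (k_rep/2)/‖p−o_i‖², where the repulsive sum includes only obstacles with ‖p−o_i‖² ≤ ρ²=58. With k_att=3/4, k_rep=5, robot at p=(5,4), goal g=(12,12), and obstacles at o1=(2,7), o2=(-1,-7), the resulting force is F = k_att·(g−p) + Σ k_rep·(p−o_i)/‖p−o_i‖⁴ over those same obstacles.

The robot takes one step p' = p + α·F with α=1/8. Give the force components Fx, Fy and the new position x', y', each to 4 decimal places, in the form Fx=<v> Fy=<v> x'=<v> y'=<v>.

Fx=5.2963 Fy=5.9537 x'=5.6620 y'=4.7442

F_att = 3/4·(g−p) = 3/4·(7,8) = (5.2500,6.0000)
o1: d²=18 ≤ ρ²=58; F_rep = 5·(3,-3)/18² = (0.0463,-0.0463)
o2: d²=157 > ρ²=58 → inactive
F = F_att + ΣF_rep = (5.2963,5.9537)
p' = p + 1/8·F = (5.6620,4.7442)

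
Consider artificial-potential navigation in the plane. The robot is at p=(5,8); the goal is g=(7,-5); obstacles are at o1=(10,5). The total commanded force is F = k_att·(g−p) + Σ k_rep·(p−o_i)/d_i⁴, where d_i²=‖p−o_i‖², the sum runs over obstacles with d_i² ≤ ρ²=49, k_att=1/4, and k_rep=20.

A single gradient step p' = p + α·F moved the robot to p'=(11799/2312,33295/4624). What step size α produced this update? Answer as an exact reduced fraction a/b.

F_att = 1/4·(g−p) = 1/4·(2,-13) = (0.5000,-3.2500)
o1: d²=34 ≤ ρ²=49; F_rep = 20·(-5,3)/34² = (-0.0865,0.0519)
F = F_att + ΣF_rep = (0.4135,-3.1981)
Δp = p'−p = (0.1034,-0.7995); α = Δx/Fx = (239/2312) / (239/578) = 1/4
check: Δy/Fy = (-3697/4624) / (-3697/1156) = 1/4 ✓

α = 1/4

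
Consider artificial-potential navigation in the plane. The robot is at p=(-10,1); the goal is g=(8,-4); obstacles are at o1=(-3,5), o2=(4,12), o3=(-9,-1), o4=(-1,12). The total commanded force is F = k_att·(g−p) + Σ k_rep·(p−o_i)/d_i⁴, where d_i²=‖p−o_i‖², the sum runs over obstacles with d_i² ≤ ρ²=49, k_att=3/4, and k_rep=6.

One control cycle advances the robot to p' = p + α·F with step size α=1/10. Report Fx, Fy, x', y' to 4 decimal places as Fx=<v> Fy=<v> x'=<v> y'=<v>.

Fx=13.2600 Fy=-3.2700 x'=-8.6740 y'=0.6730

F_att = 3/4·(g−p) = 3/4·(18,-5) = (13.5000,-3.7500)
o1: d²=65 > ρ²=49 → inactive
o2: d²=317 > ρ²=49 → inactive
o3: d²=5 ≤ ρ²=49; F_rep = 6·(-1,2)/5² = (-0.2400,0.4800)
o4: d²=202 > ρ²=49 → inactive
F = F_att + ΣF_rep = (13.2600,-3.2700)
p' = p + 1/10·F = (-8.6740,0.6730)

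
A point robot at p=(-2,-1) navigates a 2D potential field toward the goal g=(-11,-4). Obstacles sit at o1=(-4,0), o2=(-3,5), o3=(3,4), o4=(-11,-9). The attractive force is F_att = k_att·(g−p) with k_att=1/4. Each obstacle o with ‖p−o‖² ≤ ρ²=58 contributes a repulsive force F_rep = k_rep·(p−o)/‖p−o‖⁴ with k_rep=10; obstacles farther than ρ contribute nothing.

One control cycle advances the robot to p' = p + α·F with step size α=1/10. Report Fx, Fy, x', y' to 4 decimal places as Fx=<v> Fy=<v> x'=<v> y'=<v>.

F_att = 1/4·(g−p) = 1/4·(-9,-3) = (-2.2500,-0.7500)
o1: d²=5 ≤ ρ²=58; F_rep = 10·(2,-1)/5² = (0.8000,-0.4000)
o2: d²=37 ≤ ρ²=58; F_rep = 10·(1,-6)/37² = (0.0073,-0.0438)
o3: d²=50 ≤ ρ²=58; F_rep = 10·(-5,-5)/50² = (-0.0200,-0.0200)
o4: d²=145 > ρ²=58 → inactive
F = F_att + ΣF_rep = (-1.4627,-1.2138)
p' = p + 1/10·F = (-2.1463,-1.1214)

Fx=-1.4627 Fy=-1.2138 x'=-2.1463 y'=-1.1214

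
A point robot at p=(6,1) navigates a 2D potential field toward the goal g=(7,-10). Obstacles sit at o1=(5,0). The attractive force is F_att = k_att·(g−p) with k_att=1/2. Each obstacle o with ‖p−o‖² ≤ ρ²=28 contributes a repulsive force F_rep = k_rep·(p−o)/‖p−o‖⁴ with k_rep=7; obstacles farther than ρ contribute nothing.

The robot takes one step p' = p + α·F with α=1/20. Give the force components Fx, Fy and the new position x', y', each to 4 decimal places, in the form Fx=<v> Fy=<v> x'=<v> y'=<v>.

F_att = 1/2·(g−p) = 1/2·(1,-11) = (0.5000,-5.5000)
o1: d²=2 ≤ ρ²=28; F_rep = 7·(1,1)/2² = (1.7500,1.7500)
F = F_att + ΣF_rep = (2.2500,-3.7500)
p' = p + 1/20·F = (6.1125,0.8125)

Fx=2.2500 Fy=-3.7500 x'=6.1125 y'=0.8125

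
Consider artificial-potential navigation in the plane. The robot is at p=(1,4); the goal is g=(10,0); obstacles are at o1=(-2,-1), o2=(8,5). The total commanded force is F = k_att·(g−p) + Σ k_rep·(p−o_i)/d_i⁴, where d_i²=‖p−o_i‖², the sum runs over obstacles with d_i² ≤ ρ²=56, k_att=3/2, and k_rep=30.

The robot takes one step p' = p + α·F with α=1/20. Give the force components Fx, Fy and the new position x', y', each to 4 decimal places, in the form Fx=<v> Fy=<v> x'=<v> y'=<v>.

Fx=13.4939 Fy=-5.8822 x'=1.6747 y'=3.7059

F_att = 3/2·(g−p) = 3/2·(9,-4) = (13.5000,-6.0000)
o1: d²=34 ≤ ρ²=56; F_rep = 30·(3,5)/34² = (0.0779,0.1298)
o2: d²=50 ≤ ρ²=56; F_rep = 30·(-7,-1)/50² = (-0.0840,-0.0120)
F = F_att + ΣF_rep = (13.4939,-5.8822)
p' = p + 1/20·F = (1.6747,3.7059)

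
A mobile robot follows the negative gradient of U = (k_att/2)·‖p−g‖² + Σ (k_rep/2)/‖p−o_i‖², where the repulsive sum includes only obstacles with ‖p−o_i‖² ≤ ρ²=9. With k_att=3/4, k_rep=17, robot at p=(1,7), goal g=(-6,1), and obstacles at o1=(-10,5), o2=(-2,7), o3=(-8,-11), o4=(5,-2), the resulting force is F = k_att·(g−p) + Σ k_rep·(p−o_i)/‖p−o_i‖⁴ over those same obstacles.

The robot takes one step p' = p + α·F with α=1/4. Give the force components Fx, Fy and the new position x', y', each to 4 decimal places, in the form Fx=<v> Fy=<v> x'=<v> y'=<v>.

Fx=-4.6204 Fy=-4.5000 x'=-0.1551 y'=5.8750

F_att = 3/4·(g−p) = 3/4·(-7,-6) = (-5.2500,-4.5000)
o1: d²=125 > ρ²=9 → inactive
o2: d²=9 ≤ ρ²=9; F_rep = 17·(3,0)/9² = (0.6296,0.0000)
o3: d²=405 > ρ²=9 → inactive
o4: d²=97 > ρ²=9 → inactive
F = F_att + ΣF_rep = (-4.6204,-4.5000)
p' = p + 1/4·F = (-0.1551,5.8750)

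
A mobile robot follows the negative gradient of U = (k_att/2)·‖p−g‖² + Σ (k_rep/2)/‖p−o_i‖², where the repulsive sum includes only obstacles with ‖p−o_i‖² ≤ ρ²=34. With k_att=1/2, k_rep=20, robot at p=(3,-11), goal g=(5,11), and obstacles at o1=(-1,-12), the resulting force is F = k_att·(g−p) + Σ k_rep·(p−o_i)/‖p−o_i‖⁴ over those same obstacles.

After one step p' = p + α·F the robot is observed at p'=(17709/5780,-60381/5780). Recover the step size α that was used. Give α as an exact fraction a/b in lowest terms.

F_att = 1/2·(g−p) = 1/2·(2,22) = (1.0000,11.0000)
o1: d²=17 ≤ ρ²=34; F_rep = 20·(4,1)/17² = (0.2768,0.0692)
F = F_att + ΣF_rep = (1.2768,11.0692)
Δp = p'−p = (0.0638,0.5535); α = Δx/Fx = (369/5780) / (369/289) = 1/20
check: Δy/Fy = (3199/5780) / (3199/289) = 1/20 ✓

α = 1/20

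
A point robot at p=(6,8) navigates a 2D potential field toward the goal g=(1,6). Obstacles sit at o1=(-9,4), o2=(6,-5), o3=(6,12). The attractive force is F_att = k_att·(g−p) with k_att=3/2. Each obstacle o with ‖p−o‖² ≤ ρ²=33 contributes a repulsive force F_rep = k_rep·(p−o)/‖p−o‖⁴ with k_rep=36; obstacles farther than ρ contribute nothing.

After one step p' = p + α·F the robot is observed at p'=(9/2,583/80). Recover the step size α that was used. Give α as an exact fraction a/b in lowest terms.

α = 1/5

F_att = 3/2·(g−p) = 3/2·(-5,-2) = (-7.5000,-3.0000)
o1: d²=241 > ρ²=33 → inactive
o2: d²=169 > ρ²=33 → inactive
o3: d²=16 ≤ ρ²=33; F_rep = 36·(0,-4)/16² = (0.0000,-0.5625)
F = F_att + ΣF_rep = (-7.5000,-3.5625)
Δp = p'−p = (-1.5000,-0.7125); α = Δx/Fx = (-3/2) / (-15/2) = 1/5
check: Δy/Fy = (-57/80) / (-57/16) = 1/5 ✓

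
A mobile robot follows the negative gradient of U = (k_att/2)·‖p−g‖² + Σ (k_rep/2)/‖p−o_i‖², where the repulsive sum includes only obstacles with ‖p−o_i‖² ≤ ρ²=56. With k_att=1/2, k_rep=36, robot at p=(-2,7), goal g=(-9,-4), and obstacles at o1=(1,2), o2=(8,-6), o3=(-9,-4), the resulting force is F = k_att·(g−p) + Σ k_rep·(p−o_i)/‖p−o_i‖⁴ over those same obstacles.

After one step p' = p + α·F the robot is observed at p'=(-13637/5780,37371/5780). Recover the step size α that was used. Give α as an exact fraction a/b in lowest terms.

α = 1/10

F_att = 1/2·(g−p) = 1/2·(-7,-11) = (-3.5000,-5.5000)
o1: d²=34 ≤ ρ²=56; F_rep = 36·(-3,5)/34² = (-0.0934,0.1557)
o2: d²=269 > ρ²=56 → inactive
o3: d²=170 > ρ²=56 → inactive
F = F_att + ΣF_rep = (-3.5934,-5.3443)
Δp = p'−p = (-0.3593,-0.5344); α = Δx/Fx = (-2077/5780) / (-2077/578) = 1/10
check: Δy/Fy = (-3089/5780) / (-3089/578) = 1/10 ✓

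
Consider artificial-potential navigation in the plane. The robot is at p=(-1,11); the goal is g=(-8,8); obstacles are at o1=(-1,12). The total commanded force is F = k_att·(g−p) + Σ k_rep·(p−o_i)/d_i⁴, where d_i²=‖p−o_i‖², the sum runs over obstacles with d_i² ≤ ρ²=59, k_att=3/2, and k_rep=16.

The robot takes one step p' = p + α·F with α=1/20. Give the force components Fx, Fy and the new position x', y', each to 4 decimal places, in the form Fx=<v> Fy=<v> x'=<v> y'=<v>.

Fx=-10.5000 Fy=-20.5000 x'=-1.5250 y'=9.9750

F_att = 3/2·(g−p) = 3/2·(-7,-3) = (-10.5000,-4.5000)
o1: d²=1 ≤ ρ²=59; F_rep = 16·(0,-1)/1² = (0.0000,-16.0000)
F = F_att + ΣF_rep = (-10.5000,-20.5000)
p' = p + 1/20·F = (-1.5250,9.9750)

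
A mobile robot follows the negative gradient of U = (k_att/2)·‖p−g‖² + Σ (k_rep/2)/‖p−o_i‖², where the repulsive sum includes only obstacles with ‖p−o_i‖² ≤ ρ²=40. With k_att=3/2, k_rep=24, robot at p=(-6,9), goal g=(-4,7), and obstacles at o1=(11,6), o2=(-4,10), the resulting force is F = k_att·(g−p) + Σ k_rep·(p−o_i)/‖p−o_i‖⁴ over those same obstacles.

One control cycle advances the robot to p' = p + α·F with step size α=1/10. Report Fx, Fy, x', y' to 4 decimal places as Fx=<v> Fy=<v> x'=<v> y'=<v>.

F_att = 3/2·(g−p) = 3/2·(2,-2) = (3.0000,-3.0000)
o1: d²=298 > ρ²=40 → inactive
o2: d²=5 ≤ ρ²=40; F_rep = 24·(-2,-1)/5² = (-1.9200,-0.9600)
F = F_att + ΣF_rep = (1.0800,-3.9600)
p' = p + 1/10·F = (-5.8920,8.6040)

Fx=1.0800 Fy=-3.9600 x'=-5.8920 y'=8.6040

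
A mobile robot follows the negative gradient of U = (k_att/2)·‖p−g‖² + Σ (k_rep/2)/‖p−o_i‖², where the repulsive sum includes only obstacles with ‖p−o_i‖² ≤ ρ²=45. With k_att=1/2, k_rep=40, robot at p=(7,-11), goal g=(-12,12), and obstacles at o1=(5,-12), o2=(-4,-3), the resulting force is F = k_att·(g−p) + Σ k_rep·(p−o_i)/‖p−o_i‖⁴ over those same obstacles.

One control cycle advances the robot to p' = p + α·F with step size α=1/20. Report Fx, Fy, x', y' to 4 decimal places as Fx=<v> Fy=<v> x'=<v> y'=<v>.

F_att = 1/2·(g−p) = 1/2·(-19,23) = (-9.5000,11.5000)
o1: d²=5 ≤ ρ²=45; F_rep = 40·(2,1)/5² = (3.2000,1.6000)
o2: d²=185 > ρ²=45 → inactive
F = F_att + ΣF_rep = (-6.3000,13.1000)
p' = p + 1/20·F = (6.6850,-10.3450)

Fx=-6.3000 Fy=13.1000 x'=6.6850 y'=-10.3450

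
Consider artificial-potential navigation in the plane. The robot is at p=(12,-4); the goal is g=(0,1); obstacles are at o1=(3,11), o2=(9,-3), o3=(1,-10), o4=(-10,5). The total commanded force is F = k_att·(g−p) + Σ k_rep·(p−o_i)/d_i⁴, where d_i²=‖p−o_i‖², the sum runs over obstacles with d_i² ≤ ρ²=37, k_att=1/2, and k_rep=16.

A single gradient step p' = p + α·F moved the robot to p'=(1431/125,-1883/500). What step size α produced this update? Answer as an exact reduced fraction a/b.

α = 1/10

F_att = 1/2·(g−p) = 1/2·(-12,5) = (-6.0000,2.5000)
o1: d²=306 > ρ²=37 → inactive
o2: d²=10 ≤ ρ²=37; F_rep = 16·(3,-1)/10² = (0.4800,-0.1600)
o3: d²=157 > ρ²=37 → inactive
o4: d²=565 > ρ²=37 → inactive
F = F_att + ΣF_rep = (-5.5200,2.3400)
Δp = p'−p = (-0.5520,0.2340); α = Δx/Fx = (-69/125) / (-138/25) = 1/10
check: Δy/Fy = (117/500) / (117/50) = 1/10 ✓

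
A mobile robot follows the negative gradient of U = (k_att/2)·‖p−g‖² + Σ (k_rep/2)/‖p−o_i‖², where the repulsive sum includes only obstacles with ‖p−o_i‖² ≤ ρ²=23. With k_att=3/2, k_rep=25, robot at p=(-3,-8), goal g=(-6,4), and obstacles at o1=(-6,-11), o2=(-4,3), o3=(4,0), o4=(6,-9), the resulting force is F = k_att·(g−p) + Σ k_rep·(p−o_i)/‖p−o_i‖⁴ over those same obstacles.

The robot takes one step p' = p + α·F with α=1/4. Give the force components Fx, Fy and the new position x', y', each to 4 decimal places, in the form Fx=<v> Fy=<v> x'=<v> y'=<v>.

Fx=-4.2685 Fy=18.2315 x'=-4.0671 y'=-3.4421

F_att = 3/2·(g−p) = 3/2·(-3,12) = (-4.5000,18.0000)
o1: d²=18 ≤ ρ²=23; F_rep = 25·(3,3)/18² = (0.2315,0.2315)
o2: d²=122 > ρ²=23 → inactive
o3: d²=113 > ρ²=23 → inactive
o4: d²=82 > ρ²=23 → inactive
F = F_att + ΣF_rep = (-4.2685,18.2315)
p' = p + 1/4·F = (-4.0671,-3.4421)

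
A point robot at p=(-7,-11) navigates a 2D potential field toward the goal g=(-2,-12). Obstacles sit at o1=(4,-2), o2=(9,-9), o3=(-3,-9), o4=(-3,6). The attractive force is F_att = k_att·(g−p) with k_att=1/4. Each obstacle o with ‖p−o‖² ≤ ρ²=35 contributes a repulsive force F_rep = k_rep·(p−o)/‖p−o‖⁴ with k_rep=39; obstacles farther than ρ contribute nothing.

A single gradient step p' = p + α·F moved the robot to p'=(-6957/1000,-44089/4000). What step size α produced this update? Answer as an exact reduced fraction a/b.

F_att = 1/4·(g−p) = 1/4·(5,-1) = (1.2500,-0.2500)
o1: d²=202 > ρ²=35 → inactive
o2: d²=260 > ρ²=35 → inactive
o3: d²=20 ≤ ρ²=35; F_rep = 39·(-4,-2)/20² = (-0.3900,-0.1950)
o4: d²=305 > ρ²=35 → inactive
F = F_att + ΣF_rep = (0.8600,-0.4450)
Δp = p'−p = (0.0430,-0.0222); α = Δx/Fx = (43/1000) / (43/50) = 1/20
check: Δy/Fy = (-89/4000) / (-89/200) = 1/20 ✓

α = 1/20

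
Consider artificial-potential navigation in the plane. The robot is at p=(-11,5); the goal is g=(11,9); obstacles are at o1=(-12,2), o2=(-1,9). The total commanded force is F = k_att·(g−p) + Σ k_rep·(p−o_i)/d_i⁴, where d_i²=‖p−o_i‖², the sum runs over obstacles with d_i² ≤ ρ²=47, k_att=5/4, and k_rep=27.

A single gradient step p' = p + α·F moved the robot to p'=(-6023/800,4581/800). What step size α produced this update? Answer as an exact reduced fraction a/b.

α = 1/8

F_att = 5/4·(g−p) = 5/4·(22,4) = (27.5000,5.0000)
o1: d²=10 ≤ ρ²=47; F_rep = 27·(1,3)/10² = (0.2700,0.8100)
o2: d²=116 > ρ²=47 → inactive
F = F_att + ΣF_rep = (27.7700,5.8100)
Δp = p'−p = (3.4712,0.7262); α = Δx/Fx = (2777/800) / (2777/100) = 1/8
check: Δy/Fy = (581/800) / (581/100) = 1/8 ✓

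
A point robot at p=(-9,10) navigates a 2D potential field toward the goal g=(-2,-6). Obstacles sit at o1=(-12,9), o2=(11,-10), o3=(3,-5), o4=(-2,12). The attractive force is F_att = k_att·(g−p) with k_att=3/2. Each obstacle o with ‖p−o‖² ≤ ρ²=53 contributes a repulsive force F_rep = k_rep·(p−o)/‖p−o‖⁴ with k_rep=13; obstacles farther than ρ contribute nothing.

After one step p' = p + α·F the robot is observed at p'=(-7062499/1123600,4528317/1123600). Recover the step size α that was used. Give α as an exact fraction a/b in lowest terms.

F_att = 3/2·(g−p) = 3/2·(7,-16) = (10.5000,-24.0000)
o1: d²=10 ≤ ρ²=53; F_rep = 13·(3,1)/10² = (0.3900,0.1300)
o2: d²=800 > ρ²=53 → inactive
o3: d²=369 > ρ²=53 → inactive
o4: d²=53 ≤ ρ²=53; F_rep = 13·(-7,-2)/53² = (-0.0324,-0.0093)
F = F_att + ΣF_rep = (10.8576,-23.8793)
Δp = p'−p = (2.7144,-5.9698); α = Δx/Fx = (3049901/1123600) / (3049901/280900) = 1/4
check: Δy/Fy = (-6707683/1123600) / (-6707683/280900) = 1/4 ✓

α = 1/4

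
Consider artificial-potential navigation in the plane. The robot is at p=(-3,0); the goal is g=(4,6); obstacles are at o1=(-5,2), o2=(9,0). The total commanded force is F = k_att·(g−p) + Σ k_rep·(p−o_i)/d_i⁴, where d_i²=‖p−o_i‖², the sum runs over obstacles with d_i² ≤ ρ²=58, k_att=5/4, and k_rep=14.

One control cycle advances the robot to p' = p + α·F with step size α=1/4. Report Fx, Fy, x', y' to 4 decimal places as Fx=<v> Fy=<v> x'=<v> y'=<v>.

Fx=9.1875 Fy=7.0625 x'=-0.7031 y'=1.7656

F_att = 5/4·(g−p) = 5/4·(7,6) = (8.7500,7.5000)
o1: d²=8 ≤ ρ²=58; F_rep = 14·(2,-2)/8² = (0.4375,-0.4375)
o2: d²=144 > ρ²=58 → inactive
F = F_att + ΣF_rep = (9.1875,7.0625)
p' = p + 1/4·F = (-0.7031,1.7656)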